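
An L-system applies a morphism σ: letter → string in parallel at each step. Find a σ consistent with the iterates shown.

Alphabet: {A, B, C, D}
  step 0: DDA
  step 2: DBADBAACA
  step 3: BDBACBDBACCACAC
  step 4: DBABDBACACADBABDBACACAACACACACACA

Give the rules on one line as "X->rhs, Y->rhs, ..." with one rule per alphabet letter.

A->C, B->DBA, C->ACA, D->B

  step 3 ⇒ step 4: BDBACBDBACCACAC ⇒ DBA·B·DBA·C·ACA·DBA·B·DBA·C·ACA·ACA·C·ACA·C·ACA
    A ↦ C
    B ↦ DBA
    C ↦ ACA
    D ↦ B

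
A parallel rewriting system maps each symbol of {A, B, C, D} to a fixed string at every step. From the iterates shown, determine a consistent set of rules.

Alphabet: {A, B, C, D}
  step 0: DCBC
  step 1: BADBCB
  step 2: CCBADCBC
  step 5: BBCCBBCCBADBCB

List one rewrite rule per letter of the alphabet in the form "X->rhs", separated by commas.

A->C, B->C, C->B, D->BAD

  step 1 ⇒ step 2: BADBCB ⇒ C·C·BAD·C·B·C
    A ↦ C
    B ↦ C
    C ↦ B
    D ↦ BAD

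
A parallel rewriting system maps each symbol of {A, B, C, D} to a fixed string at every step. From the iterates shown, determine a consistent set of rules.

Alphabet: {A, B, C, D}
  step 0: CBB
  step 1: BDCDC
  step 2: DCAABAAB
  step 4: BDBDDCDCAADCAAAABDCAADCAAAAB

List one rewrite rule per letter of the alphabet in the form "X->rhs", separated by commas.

  step 1 ⇒ step 2: BDCDC ⇒ DC·AA·B·AA·B
    B ↦ DC
    C ↦ B
    D ↦ AA
    A ↦ BD  (constrained at step 2)

A->BD, B->DC, C->B, D->AA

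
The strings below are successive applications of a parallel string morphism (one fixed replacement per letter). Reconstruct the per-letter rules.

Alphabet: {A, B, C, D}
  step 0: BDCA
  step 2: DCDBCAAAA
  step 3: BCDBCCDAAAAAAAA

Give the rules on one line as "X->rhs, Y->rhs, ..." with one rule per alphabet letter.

  step 2 ⇒ step 3: DCDBCAAAA ⇒ BC·D·BC·C·D·AA·AA·AA·AA
    A ↦ AA
    B ↦ C
    C ↦ D
    D ↦ BC

A->AA, B->C, C->D, D->BC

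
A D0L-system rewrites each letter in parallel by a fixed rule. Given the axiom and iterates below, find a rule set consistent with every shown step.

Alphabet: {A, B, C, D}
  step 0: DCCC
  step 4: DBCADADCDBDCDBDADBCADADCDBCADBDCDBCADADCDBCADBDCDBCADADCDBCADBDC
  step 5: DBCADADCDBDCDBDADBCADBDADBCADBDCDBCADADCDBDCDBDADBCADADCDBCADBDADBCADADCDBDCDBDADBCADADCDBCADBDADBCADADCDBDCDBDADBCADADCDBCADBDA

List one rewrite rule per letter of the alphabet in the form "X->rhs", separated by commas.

  step 4 ⇒ step 5: DBCADADCDBDCDBDADBCADADCDBCADBDCDBCADADCDBCADBDCDBCADADCDBCADBDC ⇒ DB·CA·DA·DC·DB·DC·DB·DA·DB·CA·DB·DA·DB·CA·DB·DC·DB·CA·DA·DC·DB·DC·DB·DA·DB·CA·DA·DC·DB·CA·DB·DA·DB·CA·DA·DC·DB·DC·DB·DA·DB·CA·DA·DC·DB·CA·DB·DA·DB·CA·DA·DC·DB·DC·DB·DA·DB·CA·DA·DC·DB·CA·DB·DA
    A ↦ DC
    B ↦ CA
    C ↦ DA
    D ↦ DB

A->DC, B->CA, C->DA, D->DB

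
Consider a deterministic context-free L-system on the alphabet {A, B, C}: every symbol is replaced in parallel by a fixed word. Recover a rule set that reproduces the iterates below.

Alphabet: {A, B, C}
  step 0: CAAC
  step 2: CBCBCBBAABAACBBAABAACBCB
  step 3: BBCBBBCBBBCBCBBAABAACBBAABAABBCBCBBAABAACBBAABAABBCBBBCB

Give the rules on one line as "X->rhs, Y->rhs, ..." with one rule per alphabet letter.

  step 2 ⇒ step 3: CBCBCBBAABAACBBAABAACBCB ⇒ BB·CB·BB·CB·BB·CB·CB·BAA·BAA·CB·BAA·BAA·BB·CB·CB·BAA·BAA·CB·BAA·BAA·BB·CB·BB·CB
    A ↦ BAA
    B ↦ CB
    C ↦ BB

A->BAA, B->CB, C->BB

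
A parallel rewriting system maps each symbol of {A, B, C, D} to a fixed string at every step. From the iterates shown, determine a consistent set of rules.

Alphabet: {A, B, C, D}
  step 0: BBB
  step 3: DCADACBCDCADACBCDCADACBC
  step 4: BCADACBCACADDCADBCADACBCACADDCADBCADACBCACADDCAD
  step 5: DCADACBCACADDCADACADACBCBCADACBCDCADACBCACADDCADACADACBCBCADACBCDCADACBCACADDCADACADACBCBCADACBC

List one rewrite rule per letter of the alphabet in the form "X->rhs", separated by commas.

A->AC, B->DC, C->AD, D->BC

  step 4 ⇒ step 5: BCADACBCACADDCADBCADACBCACADDCADBCADACBCACADDCAD ⇒ DC·AD·AC·BC·AC·AD·DC·AD·AC·AD·AC·BC·BC·AD·AC·BC·DC·AD·AC·BC·AC·AD·DC·AD·AC·AD·AC·BC·BC·AD·AC·BC·DC·AD·AC·BC·AC·AD·DC·AD·AC·AD·AC·BC·BC·AD·AC·BC
    A ↦ AC
    B ↦ DC
    C ↦ AD
    D ↦ BC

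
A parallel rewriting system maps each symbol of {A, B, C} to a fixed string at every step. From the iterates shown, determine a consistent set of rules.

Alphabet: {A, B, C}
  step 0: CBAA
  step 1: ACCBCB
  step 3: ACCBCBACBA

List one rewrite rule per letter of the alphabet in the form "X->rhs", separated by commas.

  step 0 ⇒ step 1: CBAA ⇒ A·C·CB·CB
    A ↦ CB
    B ↦ C
    C ↦ A

A->CB, B->C, C->A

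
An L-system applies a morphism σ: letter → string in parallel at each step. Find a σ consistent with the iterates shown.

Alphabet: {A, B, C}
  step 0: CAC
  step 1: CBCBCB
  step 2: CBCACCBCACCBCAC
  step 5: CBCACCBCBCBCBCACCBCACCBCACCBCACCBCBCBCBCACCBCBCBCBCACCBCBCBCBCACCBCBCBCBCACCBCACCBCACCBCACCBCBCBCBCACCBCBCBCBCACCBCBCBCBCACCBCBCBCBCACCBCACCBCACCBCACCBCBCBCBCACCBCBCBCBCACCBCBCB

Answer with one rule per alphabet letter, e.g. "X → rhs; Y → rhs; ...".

A->CB, B->CAC, C->CB

  step 1 ⇒ step 2: CBCBCB ⇒ CB·CAC·CB·CAC·CB·CAC
    B ↦ CAC
    C ↦ CB
  step 0 ⇒ step 1: CAC ⇒ CB·CB·CB
    A ↦ CB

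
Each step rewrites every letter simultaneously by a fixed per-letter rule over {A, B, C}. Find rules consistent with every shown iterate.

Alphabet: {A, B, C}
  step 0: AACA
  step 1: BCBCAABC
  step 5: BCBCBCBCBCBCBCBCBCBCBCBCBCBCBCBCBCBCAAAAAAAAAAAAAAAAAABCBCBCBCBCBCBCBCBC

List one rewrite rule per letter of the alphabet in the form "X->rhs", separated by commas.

  step 0 ⇒ step 1: AACA ⇒ BC·BC·AA·BC
    A ↦ BC
    C ↦ AA
    B ↦ A  (constrained at step 1)

A->BC, B->A, C->AA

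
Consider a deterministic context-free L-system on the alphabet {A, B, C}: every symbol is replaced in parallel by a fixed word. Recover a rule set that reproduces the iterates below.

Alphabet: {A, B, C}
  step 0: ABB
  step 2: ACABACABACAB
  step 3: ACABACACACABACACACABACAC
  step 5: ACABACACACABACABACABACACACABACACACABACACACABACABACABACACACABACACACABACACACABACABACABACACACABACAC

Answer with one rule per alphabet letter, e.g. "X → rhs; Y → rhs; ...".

  step 2 ⇒ step 3: ACABACABACAB ⇒ AC·AB·AC·AC·AC·AB·AC·AC·AC·AB·AC·AC
    A ↦ AC
    B ↦ AC
    C ↦ AB

A->AC, B->AC, C->AB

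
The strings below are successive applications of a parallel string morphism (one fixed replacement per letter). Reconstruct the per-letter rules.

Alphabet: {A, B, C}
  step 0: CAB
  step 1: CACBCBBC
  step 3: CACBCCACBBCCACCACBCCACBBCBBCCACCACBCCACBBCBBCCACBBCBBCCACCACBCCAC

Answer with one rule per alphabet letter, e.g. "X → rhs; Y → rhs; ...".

A->BC, B->BBC, C->CAC

  step 0 ⇒ step 1: CAB ⇒ CAC·BC·BBC
    A ↦ BC
    B ↦ BBC
    C ↦ CAC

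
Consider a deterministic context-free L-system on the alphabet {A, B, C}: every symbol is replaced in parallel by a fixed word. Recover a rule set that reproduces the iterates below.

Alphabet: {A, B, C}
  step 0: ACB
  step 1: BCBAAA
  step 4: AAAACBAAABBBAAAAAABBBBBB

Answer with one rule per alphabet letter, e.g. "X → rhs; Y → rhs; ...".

  step 0 ⇒ step 1: ACB ⇒ B·CBA·AA
    A ↦ B
    B ↦ AA
    C ↦ CBA

A->B, B->AA, C->CBA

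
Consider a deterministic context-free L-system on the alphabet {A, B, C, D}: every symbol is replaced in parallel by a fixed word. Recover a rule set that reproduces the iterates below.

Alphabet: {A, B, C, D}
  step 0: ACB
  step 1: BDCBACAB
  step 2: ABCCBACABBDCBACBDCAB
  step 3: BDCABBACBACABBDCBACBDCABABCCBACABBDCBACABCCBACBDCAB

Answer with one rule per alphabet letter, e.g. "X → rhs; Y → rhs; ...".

A->BDC, B->AB, C->BAC, D->CC

  step 2 ⇒ step 3: ABCCBACABBDCBACBDCAB ⇒ BDC·AB·BAC·BAC·AB·BDC·BAC·BDC·AB·AB·CC·BAC·AB·BDC·BAC·AB·CC·BAC·BDC·AB
    A ↦ BDC
    B ↦ AB
    C ↦ BAC
    D ↦ CC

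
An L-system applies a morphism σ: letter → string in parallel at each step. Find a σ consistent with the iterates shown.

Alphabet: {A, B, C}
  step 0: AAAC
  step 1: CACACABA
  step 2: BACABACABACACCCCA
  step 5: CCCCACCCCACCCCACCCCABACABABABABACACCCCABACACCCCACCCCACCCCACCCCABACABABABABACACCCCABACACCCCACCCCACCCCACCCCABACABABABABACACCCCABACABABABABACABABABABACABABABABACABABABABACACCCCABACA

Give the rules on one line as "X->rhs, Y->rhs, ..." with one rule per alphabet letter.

  step 1 ⇒ step 2: CACACABA ⇒ BA·CA·BA·CA·BA·CA·CCC·CA
    A ↦ CA
    B ↦ CCC
    C ↦ BA

A->CA, B->CCC, C->BA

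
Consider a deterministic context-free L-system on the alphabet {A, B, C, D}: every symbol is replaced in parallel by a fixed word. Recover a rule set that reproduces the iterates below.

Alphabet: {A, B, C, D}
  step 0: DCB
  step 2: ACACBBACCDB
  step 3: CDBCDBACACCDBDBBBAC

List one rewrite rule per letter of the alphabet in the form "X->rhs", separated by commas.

A->C, B->AC, C->DB, D->BB

  step 2 ⇒ step 3: ACACBBACCDB ⇒ C·DB·C·DB·AC·AC·C·DB·DB·BB·AC
    A ↦ C
    B ↦ AC
    C ↦ DB
    D ↦ BB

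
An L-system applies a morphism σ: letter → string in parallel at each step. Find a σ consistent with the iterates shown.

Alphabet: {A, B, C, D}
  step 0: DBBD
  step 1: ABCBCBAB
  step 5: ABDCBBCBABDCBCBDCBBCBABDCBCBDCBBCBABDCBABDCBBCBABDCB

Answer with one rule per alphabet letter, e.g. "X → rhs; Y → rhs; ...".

  step 0 ⇒ step 1: DBBD ⇒ AB·CB·CB·AB
    B ↦ CB
    D ↦ AB
    A ↦ B  (constrained at step 1)
    C ↦ D  (constrained at step 1)

A->B, B->CB, C->D, D->AB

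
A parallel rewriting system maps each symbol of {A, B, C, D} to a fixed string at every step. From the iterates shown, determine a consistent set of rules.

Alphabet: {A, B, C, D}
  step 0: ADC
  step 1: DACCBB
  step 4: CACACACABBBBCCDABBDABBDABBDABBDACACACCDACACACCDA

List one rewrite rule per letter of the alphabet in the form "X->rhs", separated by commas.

  step 0 ⇒ step 1: ADC ⇒ DA·CC·BB
    A ↦ DA
    C ↦ BB
    D ↦ CC
    B ↦ CA  (constrained at step 1)

A->DA, B->CA, C->BB, D->CC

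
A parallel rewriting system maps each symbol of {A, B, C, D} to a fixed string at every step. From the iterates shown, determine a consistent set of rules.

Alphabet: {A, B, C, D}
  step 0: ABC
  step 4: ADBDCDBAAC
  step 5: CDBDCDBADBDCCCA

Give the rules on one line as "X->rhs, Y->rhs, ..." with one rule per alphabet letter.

  step 4 ⇒ step 5: ADBDCDBAAC ⇒ C·DB·DC·DB·A·DB·DC·C·C·A
    A ↦ C
    B ↦ DC
    C ↦ A
    D ↦ DB

A->C, B->DC, C->A, D->DB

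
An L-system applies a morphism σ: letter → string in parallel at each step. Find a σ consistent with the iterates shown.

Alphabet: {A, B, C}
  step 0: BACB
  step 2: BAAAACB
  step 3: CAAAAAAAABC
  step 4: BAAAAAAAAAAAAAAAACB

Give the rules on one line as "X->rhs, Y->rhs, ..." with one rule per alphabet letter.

A->AA, B->C, C->B

  step 3 ⇒ step 4: CAAAAAAAABC ⇒ B·AA·AA·AA·AA·AA·AA·AA·AA·C·B
    A ↦ AA
    B ↦ C
    C ↦ B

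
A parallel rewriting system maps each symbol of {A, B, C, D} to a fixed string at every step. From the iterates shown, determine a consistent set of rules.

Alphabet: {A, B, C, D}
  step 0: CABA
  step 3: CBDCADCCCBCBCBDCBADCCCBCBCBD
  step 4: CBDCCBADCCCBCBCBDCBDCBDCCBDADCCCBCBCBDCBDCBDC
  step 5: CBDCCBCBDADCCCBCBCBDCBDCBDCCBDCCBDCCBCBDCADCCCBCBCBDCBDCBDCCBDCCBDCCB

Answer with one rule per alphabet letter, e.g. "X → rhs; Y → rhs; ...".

  step 4 ⇒ step 5: CBDCCBADCCCBCBCBDCBDCBDCCBDADCCCBCBCBDCBDCBDC ⇒ CB·D·C·CB·CB·D·ADC·C·CB·CB·CB·D·CB·D·CB·D·C·CB·D·C·CB·D·C·CB·CB·D·C·ADC·C·CB·CB·CB·D·CB·D·CB·D·C·CB·D·C·CB·D·C·CB
    A ↦ ADC
    B ↦ D
    C ↦ CB
    D ↦ C

A->ADC, B->D, C->CB, D->C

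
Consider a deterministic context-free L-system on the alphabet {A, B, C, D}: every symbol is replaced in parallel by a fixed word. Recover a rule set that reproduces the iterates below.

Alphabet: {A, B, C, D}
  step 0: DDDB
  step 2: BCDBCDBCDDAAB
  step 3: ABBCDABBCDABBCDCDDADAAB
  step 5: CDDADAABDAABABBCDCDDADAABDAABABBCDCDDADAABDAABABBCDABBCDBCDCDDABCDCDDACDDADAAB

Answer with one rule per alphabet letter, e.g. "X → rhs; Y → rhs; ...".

A->DA, B->AB, C->B, D->CD

  step 2 ⇒ step 3: BCDBCDBCDDAAB ⇒ AB·B·CD·AB·B·CD·AB·B·CD·CD·DA·DA·AB
    A ↦ DA
    B ↦ AB
    C ↦ B
    D ↦ CD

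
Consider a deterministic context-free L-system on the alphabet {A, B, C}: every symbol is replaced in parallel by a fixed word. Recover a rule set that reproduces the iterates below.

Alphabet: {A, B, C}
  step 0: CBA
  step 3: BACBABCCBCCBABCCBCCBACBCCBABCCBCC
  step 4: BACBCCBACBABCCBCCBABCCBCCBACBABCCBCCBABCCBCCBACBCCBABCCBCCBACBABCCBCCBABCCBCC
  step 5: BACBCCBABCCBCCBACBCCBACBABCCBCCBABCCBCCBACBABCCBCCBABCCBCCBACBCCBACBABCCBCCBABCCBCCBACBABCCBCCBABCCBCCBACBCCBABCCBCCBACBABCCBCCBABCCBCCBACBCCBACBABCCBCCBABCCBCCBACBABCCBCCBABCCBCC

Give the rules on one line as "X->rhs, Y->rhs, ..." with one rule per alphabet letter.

A->C, B->BA, C->BCC

  step 4 ⇒ step 5: BACBCCBACBABCCBCCBABCCBCCBACBABCCBCCBABCCBCCBACBCCBABCCBCCBACBABCCBCCBABCCBCC ⇒ BA·C·BCC·BA·BCC·BCC·BA·C·BCC·BA·C·BA·BCC·BCC·BA·BCC·BCC·BA·C·BA·BCC·BCC·BA·BCC·BCC·BA·C·BCC·BA·C·BA·BCC·BCC·BA·BCC·BCC·BA·C·BA·BCC·BCC·BA·BCC·BCC·BA·C·BCC·BA·BCC·BCC·BA·C·BA·BCC·BCC·BA·BCC·BCC·BA·C·BCC·BA·C·BA·BCC·BCC·BA·BCC·BCC·BA·C·BA·BCC·BCC·BA·BCC·BCC
    A ↦ C
    B ↦ BA
    C ↦ BCC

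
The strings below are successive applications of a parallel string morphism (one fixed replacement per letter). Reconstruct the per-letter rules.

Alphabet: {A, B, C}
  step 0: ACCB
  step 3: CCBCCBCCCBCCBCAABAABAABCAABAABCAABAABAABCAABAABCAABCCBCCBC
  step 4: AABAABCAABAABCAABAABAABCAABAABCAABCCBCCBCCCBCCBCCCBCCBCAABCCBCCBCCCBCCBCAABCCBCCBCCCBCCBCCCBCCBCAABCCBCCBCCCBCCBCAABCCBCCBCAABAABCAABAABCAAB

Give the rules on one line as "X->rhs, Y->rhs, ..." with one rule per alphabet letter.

  step 3 ⇒ step 4: CCBCCBCCCBCCBCAABAABAABCAABAABCAABAABAABCAABAABCAABCCBCCBC ⇒ AAB·AAB·C·AAB·AAB·C·AAB·AAB·AAB·C·AAB·AAB·C·AAB·CCB·CCB·C·CCB·CCB·C·CCB·CCB·C·AAB·CCB·CCB·C·CCB·CCB·C·AAB·CCB·CCB·C·CCB·CCB·C·CCB·CCB·C·AAB·CCB·CCB·C·CCB·CCB·C·AAB·CCB·CCB·C·AAB·AAB·C·AAB·AAB·C·AAB
    A ↦ CCB
    B ↦ C
    C ↦ AAB

A->CCB, B->C, C->AAB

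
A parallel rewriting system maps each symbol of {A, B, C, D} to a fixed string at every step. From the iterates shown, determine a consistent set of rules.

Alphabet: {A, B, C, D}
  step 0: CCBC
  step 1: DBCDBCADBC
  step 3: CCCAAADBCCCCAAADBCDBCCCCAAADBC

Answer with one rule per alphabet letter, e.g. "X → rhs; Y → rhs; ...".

A->C, B->A, C->DBC, D->AA

  step 0 ⇒ step 1: CCBC ⇒ DBC·DBC·A·DBC
    B ↦ A
    C ↦ DBC
    A ↦ C  (constrained at step 1)
    D ↦ AA  (constrained at step 1)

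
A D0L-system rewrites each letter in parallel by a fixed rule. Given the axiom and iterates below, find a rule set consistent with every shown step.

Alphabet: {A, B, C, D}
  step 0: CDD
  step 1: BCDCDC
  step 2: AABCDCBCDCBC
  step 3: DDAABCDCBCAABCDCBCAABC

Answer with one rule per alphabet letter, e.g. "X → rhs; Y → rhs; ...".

A->D, B->AA, C->BC, D->DC

  step 2 ⇒ step 3: AABCDCBCDCBC ⇒ D·D·AA·BC·DC·BC·AA·BC·DC·BC·AA·BC
    A ↦ D
    B ↦ AA
    C ↦ BC
    D ↦ DC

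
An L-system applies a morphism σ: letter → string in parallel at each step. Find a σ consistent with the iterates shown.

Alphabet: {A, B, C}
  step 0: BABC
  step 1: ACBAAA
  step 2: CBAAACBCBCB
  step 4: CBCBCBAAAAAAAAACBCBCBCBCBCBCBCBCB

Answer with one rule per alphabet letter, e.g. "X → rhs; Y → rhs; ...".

A->CB, B->A, C->AA

  step 1 ⇒ step 2: ACBAAA ⇒ CB·AA·A·CB·CB·CB
    A ↦ CB
    B ↦ A
    C ↦ AA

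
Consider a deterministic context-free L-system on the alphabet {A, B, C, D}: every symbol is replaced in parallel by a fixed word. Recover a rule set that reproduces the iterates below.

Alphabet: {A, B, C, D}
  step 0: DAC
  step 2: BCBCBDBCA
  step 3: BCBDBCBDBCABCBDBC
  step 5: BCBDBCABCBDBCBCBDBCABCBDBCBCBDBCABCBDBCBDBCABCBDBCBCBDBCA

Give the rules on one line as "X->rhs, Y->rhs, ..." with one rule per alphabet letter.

A->BC, B->BC, C->BD, D->A

  step 2 ⇒ step 3: BCBCBDBCA ⇒ BC·BD·BC·BD·BC·A·BC·BD·BC
    A ↦ BC
    B ↦ BC
    C ↦ BD
    D ↦ A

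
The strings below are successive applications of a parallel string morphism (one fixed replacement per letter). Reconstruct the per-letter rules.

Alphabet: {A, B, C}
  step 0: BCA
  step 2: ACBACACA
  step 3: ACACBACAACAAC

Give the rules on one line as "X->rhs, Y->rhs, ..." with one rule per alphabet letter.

A->AC, B->CB, C->A

  step 2 ⇒ step 3: ACBACACA ⇒ AC·A·CB·AC·A·AC·A·AC
    A ↦ AC
    B ↦ CB
    C ↦ A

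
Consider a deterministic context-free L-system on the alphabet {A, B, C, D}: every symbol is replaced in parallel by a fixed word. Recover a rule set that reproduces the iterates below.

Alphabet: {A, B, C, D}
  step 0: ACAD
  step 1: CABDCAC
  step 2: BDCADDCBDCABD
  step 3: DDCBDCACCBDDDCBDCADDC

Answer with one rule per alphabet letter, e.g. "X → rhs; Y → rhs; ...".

A->CA, B->DD, C->BD, D->C

  step 2 ⇒ step 3: BDCADDCBDCABD ⇒ DD·C·BD·CA·C·C·BD·DD·C·BD·CA·DD·C
    A ↦ CA
    B ↦ DD
    C ↦ BD
    D ↦ C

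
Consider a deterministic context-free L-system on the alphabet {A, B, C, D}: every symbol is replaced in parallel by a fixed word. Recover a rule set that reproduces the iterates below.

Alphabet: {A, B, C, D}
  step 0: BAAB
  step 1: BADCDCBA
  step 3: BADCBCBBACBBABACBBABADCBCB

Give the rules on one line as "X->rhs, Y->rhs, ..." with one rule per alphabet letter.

A->DC, B->BA, C->CB, D->B

  step 0 ⇒ step 1: BAAB ⇒ BA·DC·DC·BA
    A ↦ DC
    B ↦ BA
    C ↦ CB  (constrained at step 1)
    D ↦ B  (constrained at step 1)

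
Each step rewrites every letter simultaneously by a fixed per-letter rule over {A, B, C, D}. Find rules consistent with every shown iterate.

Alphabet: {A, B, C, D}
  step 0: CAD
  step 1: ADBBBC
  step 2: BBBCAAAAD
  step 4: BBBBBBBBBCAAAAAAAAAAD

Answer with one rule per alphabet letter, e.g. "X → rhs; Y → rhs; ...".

  step 1 ⇒ step 2: ADBBBC ⇒ BB·BC·A·A·A·AD
    A ↦ BB
    B ↦ A
    C ↦ AD
    D ↦ BC

A->BB, B->A, C->AD, D->BC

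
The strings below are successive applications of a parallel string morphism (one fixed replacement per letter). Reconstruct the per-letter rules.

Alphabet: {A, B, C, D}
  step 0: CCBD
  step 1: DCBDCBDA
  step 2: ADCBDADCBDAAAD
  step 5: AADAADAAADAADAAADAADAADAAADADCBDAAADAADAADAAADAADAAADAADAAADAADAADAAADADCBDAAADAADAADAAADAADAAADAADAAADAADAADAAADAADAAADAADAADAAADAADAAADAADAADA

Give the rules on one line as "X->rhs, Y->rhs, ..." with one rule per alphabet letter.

  step 1 ⇒ step 2: DCBDCBDA ⇒ A·DCB·D·A·DCB·D·A·AAD
    A ↦ AAD
    B ↦ D
    C ↦ DCB
    D ↦ A

A->AAD, B->D, C->DCB, D->A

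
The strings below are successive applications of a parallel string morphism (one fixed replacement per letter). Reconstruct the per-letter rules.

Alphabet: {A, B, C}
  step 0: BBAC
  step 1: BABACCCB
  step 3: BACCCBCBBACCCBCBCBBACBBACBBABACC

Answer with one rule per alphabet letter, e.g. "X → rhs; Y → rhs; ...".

A->CC, B->BA, C->CB

  step 0 ⇒ step 1: BBAC ⇒ BA·BA·CC·CB
    A ↦ CC
    B ↦ BA
    C ↦ CB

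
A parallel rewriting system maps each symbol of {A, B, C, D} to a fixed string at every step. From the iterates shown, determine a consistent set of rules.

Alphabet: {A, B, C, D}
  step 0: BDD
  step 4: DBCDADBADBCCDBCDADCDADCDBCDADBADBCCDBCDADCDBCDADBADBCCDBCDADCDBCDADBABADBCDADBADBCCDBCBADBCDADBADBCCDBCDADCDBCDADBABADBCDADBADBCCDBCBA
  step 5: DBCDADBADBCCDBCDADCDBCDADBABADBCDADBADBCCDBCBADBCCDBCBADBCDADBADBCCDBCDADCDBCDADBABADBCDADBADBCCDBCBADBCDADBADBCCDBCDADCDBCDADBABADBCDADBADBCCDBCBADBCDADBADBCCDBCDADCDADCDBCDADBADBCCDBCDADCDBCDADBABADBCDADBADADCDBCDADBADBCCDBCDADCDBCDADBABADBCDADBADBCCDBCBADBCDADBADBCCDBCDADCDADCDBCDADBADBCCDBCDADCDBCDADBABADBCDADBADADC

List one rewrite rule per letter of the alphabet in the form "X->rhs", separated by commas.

  step 4 ⇒ step 5: DBCDADBADBCCDBCDADCDADCDBCDADBADBCCDBCDADCDBCDADBADBCCDBCDADCDBCDADBABADBCDADBADBCCDBCBADBCDADBADBCCDBCDADCDBCDADBABADBCDADBADBCCDBCBA ⇒ DBC·DAD·BA·DBC·C·DBC·DAD·C·DBC·DAD·BA·BA·DBC·DAD·BA·DBC·C·DBC·BA·DBC·C·DBC·BA·DBC·DAD·BA·DBC·C·DBC·DAD·C·DBC·DAD·BA·BA·DBC·DAD·BA·DBC·C·DBC·BA·DBC·DAD·BA·DBC·C·DBC·DAD·C·DBC·DAD·BA·BA·DBC·DAD·BA·DBC·C·DBC·BA·DBC·DAD·BA·DBC·C·DBC·DAD·C·DAD·C·DBC·DAD·BA·DBC·C·DBC·DAD·C·DBC·DAD·BA·BA·DBC·DAD·BA·DAD·C·DBC·DAD·BA·DBC·C·DBC·DAD·C·DBC·DAD·BA·BA·DBC·DAD·BA·DBC·C·DBC·BA·DBC·DAD·BA·DBC·C·DBC·DAD·C·DAD·C·DBC·DAD·BA·DBC·C·DBC·DAD·C·DBC·DAD·BA·BA·DBC·DAD·BA·DAD·C
    A ↦ C
    B ↦ DAD
    C ↦ BA
    D ↦ DBC

A->C, B->DAD, C->BA, D->DBC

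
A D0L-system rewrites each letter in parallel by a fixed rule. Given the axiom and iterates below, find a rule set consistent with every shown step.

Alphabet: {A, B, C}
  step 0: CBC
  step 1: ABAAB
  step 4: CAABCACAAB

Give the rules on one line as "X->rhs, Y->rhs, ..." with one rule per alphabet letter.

A->C, B->A, C->AB

  step 0 ⇒ step 1: CBC ⇒ AB·A·AB
    B ↦ A
    C ↦ AB
    A ↦ C  (constrained at step 1)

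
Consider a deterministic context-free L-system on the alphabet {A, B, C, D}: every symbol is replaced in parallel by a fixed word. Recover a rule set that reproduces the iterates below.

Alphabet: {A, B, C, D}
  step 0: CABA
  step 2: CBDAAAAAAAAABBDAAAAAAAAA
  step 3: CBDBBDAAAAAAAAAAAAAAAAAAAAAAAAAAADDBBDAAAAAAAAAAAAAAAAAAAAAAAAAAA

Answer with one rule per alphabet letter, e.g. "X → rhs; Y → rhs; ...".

  step 2 ⇒ step 3: CBDAAAAAAAAABBDAAAAAAAAA ⇒ CB·D·BBD·AAA·AAA·AAA·AAA·AAA·AAA·AAA·AAA·AAA·D·D·BBD·AAA·AAA·AAA·AAA·AAA·AAA·AAA·AAA·AAA
    A ↦ AAA
    B ↦ D
    C ↦ CB
    D ↦ BBD

A->AAA, B->D, C->CB, D->BBD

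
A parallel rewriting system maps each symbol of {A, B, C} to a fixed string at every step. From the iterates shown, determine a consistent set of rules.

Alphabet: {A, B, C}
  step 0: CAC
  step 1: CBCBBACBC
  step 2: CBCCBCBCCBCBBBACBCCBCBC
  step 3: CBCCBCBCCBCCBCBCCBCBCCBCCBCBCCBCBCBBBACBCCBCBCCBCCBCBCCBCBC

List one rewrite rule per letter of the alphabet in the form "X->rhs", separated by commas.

A->BBA, B->CB, C->CBC

  step 2 ⇒ step 3: CBCCBCBCCBCBBBACBCCBCBC ⇒ CBC·CB·CBC·CBC·CB·CBC·CB·CBC·CBC·CB·CBC·CB·CB·CB·BBA·CBC·CB·CBC·CBC·CB·CBC·CB·CBC
    A ↦ BBA
    B ↦ CB
    C ↦ CBC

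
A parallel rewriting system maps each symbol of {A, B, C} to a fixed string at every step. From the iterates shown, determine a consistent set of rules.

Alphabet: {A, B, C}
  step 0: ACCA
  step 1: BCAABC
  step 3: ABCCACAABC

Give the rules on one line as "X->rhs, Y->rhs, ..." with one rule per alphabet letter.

  step 0 ⇒ step 1: ACCA ⇒ BC·A·A·BC
    A ↦ BC
    C ↦ A
    B ↦ C  (constrained at step 1)

A->BC, B->C, C->A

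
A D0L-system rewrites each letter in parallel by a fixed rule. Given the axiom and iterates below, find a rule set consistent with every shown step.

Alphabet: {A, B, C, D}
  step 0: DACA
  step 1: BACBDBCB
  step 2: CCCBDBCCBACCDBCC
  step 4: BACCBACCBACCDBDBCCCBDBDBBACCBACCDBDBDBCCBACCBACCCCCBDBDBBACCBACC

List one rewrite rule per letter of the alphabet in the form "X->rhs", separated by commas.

  step 1 ⇒ step 2: BACBDBCB ⇒ CC·CB·DB·CC·BA·CC·DB·CC
    A ↦ CB
    B ↦ CC
    C ↦ DB
    D ↦ BA

A->CB, B->CC, C->DB, D->BA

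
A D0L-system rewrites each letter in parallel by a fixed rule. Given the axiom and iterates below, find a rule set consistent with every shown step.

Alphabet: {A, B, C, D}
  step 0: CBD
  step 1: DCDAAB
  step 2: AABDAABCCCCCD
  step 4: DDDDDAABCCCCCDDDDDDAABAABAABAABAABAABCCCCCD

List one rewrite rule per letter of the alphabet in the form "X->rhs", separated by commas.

  step 1 ⇒ step 2: DCDAAB ⇒ AAB·D·AAB·CC·CC·CD
    A ↦ CC
    B ↦ CD
    C ↦ D
    D ↦ AAB

A->CC, B->CD, C->D, D->AAB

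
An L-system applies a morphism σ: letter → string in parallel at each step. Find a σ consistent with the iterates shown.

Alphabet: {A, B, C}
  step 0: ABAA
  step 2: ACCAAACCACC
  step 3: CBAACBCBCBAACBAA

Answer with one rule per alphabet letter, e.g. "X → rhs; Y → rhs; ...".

  step 2 ⇒ step 3: ACCAAACCACC ⇒ CB·A·A·CB·CB·CB·A·A·CB·A·A
    A ↦ CB
    C ↦ A
    B ↦ CC  (constrained at step 0)

A->CB, B->CC, C->A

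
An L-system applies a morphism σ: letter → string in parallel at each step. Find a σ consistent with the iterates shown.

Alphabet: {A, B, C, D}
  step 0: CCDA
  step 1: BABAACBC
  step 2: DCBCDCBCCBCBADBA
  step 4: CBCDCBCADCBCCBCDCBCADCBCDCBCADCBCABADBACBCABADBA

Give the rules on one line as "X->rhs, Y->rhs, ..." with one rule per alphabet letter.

  step 1 ⇒ step 2: BABAACBC ⇒ D·CBC·D·CBC·CBC·BA·D·BA
    A ↦ CBC
    B ↦ D
    C ↦ BA
  step 0 ⇒ step 1: CCDA ⇒ BA·BA·A·CBC
    D ↦ A

A->CBC, B->D, C->BA, D->A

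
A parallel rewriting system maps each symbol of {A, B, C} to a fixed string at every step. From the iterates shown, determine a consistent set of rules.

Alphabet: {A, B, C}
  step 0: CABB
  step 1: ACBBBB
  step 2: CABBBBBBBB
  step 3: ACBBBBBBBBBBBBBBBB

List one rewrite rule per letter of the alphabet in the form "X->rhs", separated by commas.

A->C, B->BB, C->A

  step 2 ⇒ step 3: CABBBBBBBB ⇒ A·C·BB·BB·BB·BB·BB·BB·BB·BB
    A ↦ C
    B ↦ BB
    C ↦ A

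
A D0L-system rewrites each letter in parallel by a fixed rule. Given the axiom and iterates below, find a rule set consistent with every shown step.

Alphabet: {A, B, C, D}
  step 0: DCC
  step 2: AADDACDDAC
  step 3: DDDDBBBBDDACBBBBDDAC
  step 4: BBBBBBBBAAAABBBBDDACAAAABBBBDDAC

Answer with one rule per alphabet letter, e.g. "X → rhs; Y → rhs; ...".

  step 3 ⇒ step 4: DDDDBBBBDDACBBBBDDAC ⇒ BB·BB·BB·BB·A·A·A·A·BB·BB·DD·AC·A·A·A·A·BB·BB·DD·AC
    A ↦ DD
    B ↦ A
    C ↦ AC
    D ↦ BB

A->DD, B->A, C->AC, D->BB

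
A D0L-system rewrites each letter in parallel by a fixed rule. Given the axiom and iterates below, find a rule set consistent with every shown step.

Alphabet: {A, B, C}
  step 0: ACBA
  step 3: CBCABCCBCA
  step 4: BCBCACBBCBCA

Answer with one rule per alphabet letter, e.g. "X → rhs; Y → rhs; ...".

A->CA, B->C, C->B

  step 3 ⇒ step 4: CBCABCCBCA ⇒ B·C·B·CA·C·B·B·C·B·CA
    A ↦ CA
    B ↦ C
    C ↦ B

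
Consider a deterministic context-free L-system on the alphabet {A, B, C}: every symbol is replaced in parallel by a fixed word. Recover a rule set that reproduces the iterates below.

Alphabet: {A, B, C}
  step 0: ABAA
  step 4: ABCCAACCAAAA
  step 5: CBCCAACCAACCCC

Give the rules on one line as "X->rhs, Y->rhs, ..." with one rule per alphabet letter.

A->C, B->BCC, C->A

  step 4 ⇒ step 5: ABCCAACCAAAA ⇒ C·BCC·A·A·C·C·A·A·C·C·C·C
    A ↦ C
    B ↦ BCC
    C ↦ A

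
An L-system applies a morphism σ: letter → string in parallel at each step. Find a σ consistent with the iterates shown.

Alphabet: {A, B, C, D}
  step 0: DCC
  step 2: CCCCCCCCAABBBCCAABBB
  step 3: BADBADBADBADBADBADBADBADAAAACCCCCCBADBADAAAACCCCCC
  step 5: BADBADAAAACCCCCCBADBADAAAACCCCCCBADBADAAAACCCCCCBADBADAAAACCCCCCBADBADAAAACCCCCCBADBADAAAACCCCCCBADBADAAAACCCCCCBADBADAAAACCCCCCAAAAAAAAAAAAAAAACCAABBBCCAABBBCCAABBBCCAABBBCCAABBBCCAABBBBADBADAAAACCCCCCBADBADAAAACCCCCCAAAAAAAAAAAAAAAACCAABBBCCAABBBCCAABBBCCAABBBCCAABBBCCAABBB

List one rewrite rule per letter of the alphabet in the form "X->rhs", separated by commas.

A->AA, B->CC, C->BAD, D->BBB

  step 2 ⇒ step 3: CCCCCCCCAABBBCCAABBB ⇒ BAD·BAD·BAD·BAD·BAD·BAD·BAD·BAD·AA·AA·CC·CC·CC·BAD·BAD·AA·AA·CC·CC·CC
    A ↦ AA
    B ↦ CC
    C ↦ BAD
    D ↦ BBB  (constrained at step 0)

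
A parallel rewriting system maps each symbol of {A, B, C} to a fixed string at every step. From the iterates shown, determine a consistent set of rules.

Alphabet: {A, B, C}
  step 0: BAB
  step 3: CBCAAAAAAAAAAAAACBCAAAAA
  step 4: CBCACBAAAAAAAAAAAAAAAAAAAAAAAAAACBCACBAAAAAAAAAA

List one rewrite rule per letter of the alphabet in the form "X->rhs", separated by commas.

  step 3 ⇒ step 4: CBCAAAAAAAAAAAAACBCAAAAA ⇒ CB·CA·CB·AA·AA·AA·AA·AA·AA·AA·AA·AA·AA·AA·AA·AA·CB·CA·CB·AA·AA·AA·AA·AA
    A ↦ AA
    B ↦ CA
    C ↦ CB

A->AA, B->CA, C->CB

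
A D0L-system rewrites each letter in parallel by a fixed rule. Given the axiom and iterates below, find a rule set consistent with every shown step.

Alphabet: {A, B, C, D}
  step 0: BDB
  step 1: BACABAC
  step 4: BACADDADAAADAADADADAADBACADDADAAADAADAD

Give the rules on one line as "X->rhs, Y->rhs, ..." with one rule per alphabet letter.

  step 0 ⇒ step 1: BDB ⇒ BAC·A·BAC
    B ↦ BAC
    D ↦ A
    A ↦ AD  (constrained at step 1)
    C ↦ D  (constrained at step 1)

A->AD, B->BAC, C->D, D->A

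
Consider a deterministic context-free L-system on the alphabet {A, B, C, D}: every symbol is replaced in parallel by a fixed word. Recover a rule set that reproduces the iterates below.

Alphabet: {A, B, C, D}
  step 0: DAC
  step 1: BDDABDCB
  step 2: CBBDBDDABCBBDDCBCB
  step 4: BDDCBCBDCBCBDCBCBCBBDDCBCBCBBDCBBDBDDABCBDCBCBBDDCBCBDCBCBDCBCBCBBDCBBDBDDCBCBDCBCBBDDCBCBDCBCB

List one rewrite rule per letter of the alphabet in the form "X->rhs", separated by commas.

A->DAB, B->CB, C->DCB, D->BD

  step 1 ⇒ step 2: BDDABDCB ⇒ CB·BD·BD·DAB·CB·BD·DCB·CB
    A ↦ DAB
    B ↦ CB
    C ↦ DCB
    D ↦ BD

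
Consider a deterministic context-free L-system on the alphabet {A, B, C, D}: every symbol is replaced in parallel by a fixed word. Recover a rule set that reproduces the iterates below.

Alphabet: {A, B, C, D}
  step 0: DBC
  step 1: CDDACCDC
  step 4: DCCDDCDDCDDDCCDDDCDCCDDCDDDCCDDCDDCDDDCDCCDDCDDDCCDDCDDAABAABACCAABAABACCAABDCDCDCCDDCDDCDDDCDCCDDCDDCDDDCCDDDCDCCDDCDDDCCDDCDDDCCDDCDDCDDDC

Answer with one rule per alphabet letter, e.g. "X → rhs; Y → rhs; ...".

  step 0 ⇒ step 1: DBC ⇒ CDD·ACC·DC
    B ↦ ACC
    C ↦ DC
    D ↦ CDD
    A ↦ AAB  (constrained at step 1)

A->AAB, B->ACC, C->DC, D->CDD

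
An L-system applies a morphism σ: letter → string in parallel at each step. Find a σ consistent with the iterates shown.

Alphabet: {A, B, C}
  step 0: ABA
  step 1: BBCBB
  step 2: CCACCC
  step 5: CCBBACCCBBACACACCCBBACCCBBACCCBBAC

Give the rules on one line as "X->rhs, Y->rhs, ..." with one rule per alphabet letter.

A->BB, B->C, C->AC

  step 1 ⇒ step 2: BBCBB ⇒ C·C·AC·C·C
    B ↦ C
    C ↦ AC
  step 0 ⇒ step 1: ABA ⇒ BB·C·BB
    A ↦ BB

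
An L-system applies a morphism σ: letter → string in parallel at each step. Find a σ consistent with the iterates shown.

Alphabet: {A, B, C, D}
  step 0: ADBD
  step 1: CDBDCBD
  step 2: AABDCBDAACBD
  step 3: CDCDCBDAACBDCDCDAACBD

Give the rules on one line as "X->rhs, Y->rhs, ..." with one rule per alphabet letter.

  step 2 ⇒ step 3: AABDCBDAACBD ⇒ CD·CD·C·BD·AA·C·BD·CD·CD·AA·C·BD
    A ↦ CD
    B ↦ C
    C ↦ AA
    D ↦ BD

A->CD, B->C, C->AA, D->BD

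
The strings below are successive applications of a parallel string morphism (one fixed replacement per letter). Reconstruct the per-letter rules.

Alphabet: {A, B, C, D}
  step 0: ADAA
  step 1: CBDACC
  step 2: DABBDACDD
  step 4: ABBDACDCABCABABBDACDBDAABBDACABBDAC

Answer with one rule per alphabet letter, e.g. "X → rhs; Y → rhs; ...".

A->C, B->AB, C->D, D->BDA

  step 1 ⇒ step 2: CBDACC ⇒ D·AB·BDA·C·D·D
    A ↦ C
    B ↦ AB
    C ↦ D
    D ↦ BDA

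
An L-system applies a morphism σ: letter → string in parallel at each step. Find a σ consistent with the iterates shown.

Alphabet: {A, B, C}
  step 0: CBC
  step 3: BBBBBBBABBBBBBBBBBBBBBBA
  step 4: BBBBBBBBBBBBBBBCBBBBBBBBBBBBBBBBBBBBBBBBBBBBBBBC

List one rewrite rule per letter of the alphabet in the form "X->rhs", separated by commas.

A->BC, B->BB, C->BA

  step 3 ⇒ step 4: BBBBBBBABBBBBBBBBBBBBBBA ⇒ BB·BB·BB·BB·BB·BB·BB·BC·BB·BB·BB·BB·BB·BB·BB·BB·BB·BB·BB·BB·BB·BB·BB·BC
    A ↦ BC
    B ↦ BB
    C ↦ BA  (constrained at step 0)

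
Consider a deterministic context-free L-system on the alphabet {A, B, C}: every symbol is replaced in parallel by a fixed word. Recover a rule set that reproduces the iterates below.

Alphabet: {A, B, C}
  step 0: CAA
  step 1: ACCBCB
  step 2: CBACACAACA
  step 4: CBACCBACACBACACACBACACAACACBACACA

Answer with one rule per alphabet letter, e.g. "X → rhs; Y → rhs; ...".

  step 1 ⇒ step 2: ACCBCB ⇒ CB·AC·AC·A·AC·A
    A ↦ CB
    B ↦ A
    C ↦ AC

A->CB, B->A, C->AC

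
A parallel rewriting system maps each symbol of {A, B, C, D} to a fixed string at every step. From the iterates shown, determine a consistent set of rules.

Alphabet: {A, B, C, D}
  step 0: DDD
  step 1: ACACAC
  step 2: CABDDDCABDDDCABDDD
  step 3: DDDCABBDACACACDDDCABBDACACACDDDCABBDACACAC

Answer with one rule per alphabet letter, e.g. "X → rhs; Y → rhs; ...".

A->CAB, B->BD, C->DDD, D->AC

  step 2 ⇒ step 3: CABDDDCABDDDCABDDD ⇒ DDD·CAB·BD·AC·AC·AC·DDD·CAB·BD·AC·AC·AC·DDD·CAB·BD·AC·AC·AC
    A ↦ CAB
    B ↦ BD
    C ↦ DDD
    D ↦ AC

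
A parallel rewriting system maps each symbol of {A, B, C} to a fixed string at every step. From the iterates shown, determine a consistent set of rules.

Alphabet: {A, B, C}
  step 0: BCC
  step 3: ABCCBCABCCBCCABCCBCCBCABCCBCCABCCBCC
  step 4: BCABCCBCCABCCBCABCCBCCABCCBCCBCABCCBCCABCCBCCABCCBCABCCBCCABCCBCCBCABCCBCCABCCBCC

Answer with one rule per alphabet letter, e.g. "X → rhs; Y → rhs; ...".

A->BC, B->A, C->BCC

  step 3 ⇒ step 4: ABCCBCABCCBCCABCCBCCBCABCCBCCABCCBCC ⇒ BC·A·BCC·BCC·A·BCC·BC·A·BCC·BCC·A·BCC·BCC·BC·A·BCC·BCC·A·BCC·BCC·A·BCC·BC·A·BCC·BCC·A·BCC·BCC·BC·A·BCC·BCC·A·BCC·BCC
    A ↦ BC
    B ↦ A
    C ↦ BCC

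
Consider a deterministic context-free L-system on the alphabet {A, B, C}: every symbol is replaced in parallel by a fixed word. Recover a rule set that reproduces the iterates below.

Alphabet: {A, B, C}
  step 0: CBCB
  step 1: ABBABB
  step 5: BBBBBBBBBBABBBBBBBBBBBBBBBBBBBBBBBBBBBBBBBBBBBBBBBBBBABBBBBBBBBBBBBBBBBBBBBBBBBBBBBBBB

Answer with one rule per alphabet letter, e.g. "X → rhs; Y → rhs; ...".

A->BC, B->BB, C->A

  step 0 ⇒ step 1: CBCB ⇒ A·BB·A·BB
    B ↦ BB
    C ↦ A
    A ↦ BC  (constrained at step 1)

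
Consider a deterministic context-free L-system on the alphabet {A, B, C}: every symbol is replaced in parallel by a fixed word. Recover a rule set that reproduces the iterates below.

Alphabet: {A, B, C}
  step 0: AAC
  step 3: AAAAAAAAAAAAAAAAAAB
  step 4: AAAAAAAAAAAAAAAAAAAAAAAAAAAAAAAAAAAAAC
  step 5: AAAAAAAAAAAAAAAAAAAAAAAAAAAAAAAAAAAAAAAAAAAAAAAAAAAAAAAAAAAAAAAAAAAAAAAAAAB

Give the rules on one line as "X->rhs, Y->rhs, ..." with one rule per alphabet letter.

  step 4 ⇒ step 5: AAAAAAAAAAAAAAAAAAAAAAAAAAAAAAAAAAAAAC ⇒ AA·AA·AA·AA·AA·AA·AA·AA·AA·AA·AA·AA·AA·AA·AA·AA·AA·AA·AA·AA·AA·AA·AA·AA·AA·AA·AA·AA·AA·AA·AA·AA·AA·AA·AA·AA·AA·B
    A ↦ AA
    C ↦ B
  step 3 ⇒ step 4: AAAAAAAAAAAAAAAAAAB ⇒ AA·AA·AA·AA·AA·AA·AA·AA·AA·AA·AA·AA·AA·AA·AA·AA·AA·AA·AC
    B ↦ AC

A->AA, B->AC, C->B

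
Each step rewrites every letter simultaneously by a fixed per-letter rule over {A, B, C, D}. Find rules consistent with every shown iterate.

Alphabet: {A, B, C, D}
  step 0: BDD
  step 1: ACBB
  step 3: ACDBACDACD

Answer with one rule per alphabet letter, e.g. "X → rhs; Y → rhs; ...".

  step 0 ⇒ step 1: BDD ⇒ AC·B·B
    B ↦ AC
    D ↦ B
    A ↦ AC  (constrained at step 1)
    C ↦ D  (constrained at step 1)

A->AC, B->AC, C->D, D->B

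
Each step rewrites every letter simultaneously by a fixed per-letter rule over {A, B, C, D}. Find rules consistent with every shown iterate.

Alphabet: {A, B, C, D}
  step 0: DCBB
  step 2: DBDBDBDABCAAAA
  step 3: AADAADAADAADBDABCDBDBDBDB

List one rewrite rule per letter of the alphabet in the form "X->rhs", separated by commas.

A->DB, B->D, C->ABC, D->AA

  step 2 ⇒ step 3: DBDBDBDABCAAAA ⇒ AA·D·AA·D·AA·D·AA·DB·D·ABC·DB·DB·DB·DB
    A ↦ DB
    B ↦ D
    C ↦ ABC
    D ↦ AA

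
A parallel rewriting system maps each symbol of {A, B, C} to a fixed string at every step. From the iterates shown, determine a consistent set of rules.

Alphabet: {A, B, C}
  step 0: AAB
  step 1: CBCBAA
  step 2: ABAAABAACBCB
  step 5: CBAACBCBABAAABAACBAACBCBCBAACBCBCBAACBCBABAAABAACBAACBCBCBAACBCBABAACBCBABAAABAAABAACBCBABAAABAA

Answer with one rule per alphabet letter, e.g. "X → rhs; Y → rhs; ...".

  step 1 ⇒ step 2: CBCBAA ⇒ AB·AA·AB·AA·CB·CB
    A ↦ CB
    B ↦ AA
    C ↦ AB

A->CB, B->AA, C->AB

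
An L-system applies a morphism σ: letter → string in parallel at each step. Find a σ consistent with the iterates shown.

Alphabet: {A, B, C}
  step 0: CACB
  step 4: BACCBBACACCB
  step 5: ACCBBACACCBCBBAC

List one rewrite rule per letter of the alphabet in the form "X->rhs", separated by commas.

A->C, B->AC, C->B

  step 4 ⇒ step 5: BACCBBACACCB ⇒ AC·C·B·B·AC·AC·C·B·C·B·B·AC
    A ↦ C
    B ↦ AC
    C ↦ B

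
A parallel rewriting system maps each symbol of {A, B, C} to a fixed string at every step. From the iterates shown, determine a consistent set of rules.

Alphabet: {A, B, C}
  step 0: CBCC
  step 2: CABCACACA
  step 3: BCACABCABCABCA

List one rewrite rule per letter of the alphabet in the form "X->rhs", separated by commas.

  step 2 ⇒ step 3: CABCACACA ⇒ B·CA·CA·B·CA·B·CA·B·CA
    A ↦ CA
    B ↦ CA
    C ↦ B

A->CA, B->CA, C->B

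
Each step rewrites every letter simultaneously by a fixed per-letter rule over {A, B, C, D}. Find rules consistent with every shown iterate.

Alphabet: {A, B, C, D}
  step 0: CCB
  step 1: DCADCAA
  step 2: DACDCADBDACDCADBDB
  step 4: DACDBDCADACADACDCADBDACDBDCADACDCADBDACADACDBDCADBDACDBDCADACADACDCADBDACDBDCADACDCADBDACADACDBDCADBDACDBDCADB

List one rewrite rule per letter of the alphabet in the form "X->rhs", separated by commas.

  step 1 ⇒ step 2: DCADCAA ⇒ DAC·DCA·DB·DAC·DCA·DB·DB
    A ↦ DB
    C ↦ DCA
    D ↦ DAC
  step 0 ⇒ step 1: CCB ⇒ DCA·DCA·A
    B ↦ A

A->DB, B->A, C->DCA, D->DAC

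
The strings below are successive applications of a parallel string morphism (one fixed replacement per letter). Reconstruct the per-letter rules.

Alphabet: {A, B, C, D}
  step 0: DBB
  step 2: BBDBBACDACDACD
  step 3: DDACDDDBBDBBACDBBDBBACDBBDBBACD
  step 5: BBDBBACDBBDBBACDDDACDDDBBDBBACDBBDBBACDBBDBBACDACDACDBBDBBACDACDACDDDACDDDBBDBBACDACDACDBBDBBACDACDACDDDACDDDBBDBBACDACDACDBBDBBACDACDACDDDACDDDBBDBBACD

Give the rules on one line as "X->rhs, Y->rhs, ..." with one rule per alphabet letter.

  step 2 ⇒ step 3: BBDBBACDACDACD ⇒ D·D·ACD·D·D·BBD·BB·ACD·BBD·BB·ACD·BBD·BB·ACD
    A ↦ BBD
    B ↦ D
    C ↦ BB
    D ↦ ACD

A->BBD, B->D, C->BB, D->ACD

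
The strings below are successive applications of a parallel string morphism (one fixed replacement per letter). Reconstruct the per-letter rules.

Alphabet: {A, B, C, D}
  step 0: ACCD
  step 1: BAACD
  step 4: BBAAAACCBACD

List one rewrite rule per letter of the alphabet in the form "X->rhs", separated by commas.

A->B, B->CC, C->A, D->CD

  step 0 ⇒ step 1: ACCD ⇒ B·A·A·CD
    A ↦ B
    C ↦ A
    D ↦ CD
    B ↦ CC  (constrained at step 1)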